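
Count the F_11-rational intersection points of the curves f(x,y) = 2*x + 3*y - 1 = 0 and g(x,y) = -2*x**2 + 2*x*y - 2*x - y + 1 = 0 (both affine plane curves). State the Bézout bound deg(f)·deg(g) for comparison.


Common zeros: ∅; count = 0; Bézout bound = 2.

deg(f) = 1, deg(g) = 2, so Bézout bound = 2.
Scan x ∈ F_11. For each x, list the y ∈ F_11 with f(x, y) ≡ 0 and those with g(x, y) ≡ 0 (mod 11); the common zeros in that column are the intersection.
  x = 0: f ≡ 0 at y ∈ {4}; g ≡ 0 at y ∈ {1}; common: ∅.
  x = 1: f ≡ 0 at y ∈ {7}; g ≡ 0 at y ∈ {3}; common: ∅.
  x = 2: f ≡ 0 at y ∈ {10}; g ≡ 0 at y ∈ {0}; common: ∅.
  x = 3: f ≡ 0 at y ∈ {2}; g ≡ 0 at y ∈ {9}; common: ∅.
  x = 4: f ≡ 0 at y ∈ {5}; g ≡ 0 at y ∈ {4}; common: ∅.
  x = 5: f ≡ 0 at y ∈ {8}; g ≡ 0 at y ∈ {9}; common: ∅.
  x = 6: f ≡ 0 at y ∈ {0}; g ≡ 0 at y ∈ ∅; common: ∅.
  x = 7: f ≡ 0 at y ∈ {3}; g ≡ 0 at y ∈ {6}; common: ∅.
  x = 8: f ≡ 0 at y ∈ {6}; g ≡ 0 at y ∈ {0}; common: ∅.
  x = 9: f ≡ 0 at y ∈ {9}; g ≡ 0 at y ∈ {6}; common: ∅.
  x = 10: f ≡ 0 at y ∈ {1}; g ≡ 0 at y ∈ {4}; common: ∅.
Collecting: common zeros = ∅, so the count is 0.
Comparison with the Bézout bound: 0 ≤ 2 = deg(f)·deg(g), as expected for curves with no common component (the affine F_11-count falls short of the bound because intersections may lie at infinity, over extension fields, or carry multiplicity).


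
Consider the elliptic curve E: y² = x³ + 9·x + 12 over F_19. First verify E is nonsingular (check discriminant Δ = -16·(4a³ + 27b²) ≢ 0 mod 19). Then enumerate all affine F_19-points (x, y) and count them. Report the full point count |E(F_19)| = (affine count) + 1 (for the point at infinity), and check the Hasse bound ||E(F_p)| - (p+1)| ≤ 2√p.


Affine points = {(2, 0), (3, 3), (3, 16), (4, 6), (4, 13), (5, 7), (5, 12), (6, 4), (6, 15), (7, 0), (8, 8), (8, 11), (9, 9), (9, 10), (10, 0), (11, 6), (11, 13), (12, 9), (12, 10), (15, 8), (15, 11), (17, 9), (17, 10)}; affine count = 23; |E(F_19)| = 24.

Discriminant check: Δ ∝ 4a³ + 27b² = 4·9³ + 27·12² = 4·729 + 27·144 ≡ 2 (mod 19). Nonzero ⇒ E is nonsingular.
For each x ∈ F_19, compute rhs = x³ + 9·x + 12 mod 19, then count y ∈ F_19 with y² ≡ rhs.
  x = 0: rhs = 12, matching y values: none (0 points).
  x = 1: rhs = 3, matching y values: none (0 points).
  x = 2: rhs = 0, matching y values: 0 (1 points).
  x = 3: rhs = 9, matching y values: 3, 16 (2 points).
  x = 4: rhs = 17, matching y values: 6, 13 (2 points).
  x = 5: rhs = 11, matching y values: 7, 12 (2 points).
  x = 6: rhs = 16, matching y values: 4, 15 (2 points).
  x = 7: rhs = 0, matching y values: 0 (1 points).
  x = 8: rhs = 7, matching y values: 8, 11 (2 points).
  x = 9: rhs = 5, matching y values: 9, 10 (2 points).
  x = 10: rhs = 0, matching y values: 0 (1 points).
  x = 11: rhs = 17, matching y values: 6, 13 (2 points).
  x = 12: rhs = 5, matching y values: 9, 10 (2 points).
  x = 13: rhs = 8, matching y values: none (0 points).
  x = 14: rhs = 13, matching y values: none (0 points).
  x = 15: rhs = 7, matching y values: 8, 11 (2 points).
  x = 16: rhs = 15, matching y values: none (0 points).
  x = 17: rhs = 5, matching y values: 9, 10 (2 points).
  x = 18: rhs = 2, matching y values: none (0 points).
Total affine count: 23.
Full point count |E(F_19)| = 23 + 1 = 24.
Hasse bound: |24 − (19+1)| = |4| = 4 ≤ 2√19 ≈ 8.7178 ✓.


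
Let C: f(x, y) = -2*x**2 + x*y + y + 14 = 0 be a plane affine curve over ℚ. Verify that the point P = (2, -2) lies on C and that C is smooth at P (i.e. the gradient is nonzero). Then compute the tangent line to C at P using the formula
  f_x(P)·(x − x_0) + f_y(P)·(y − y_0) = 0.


Tangent line at P: -10*x + 3*y + 26 = 0.

Step 1: f(2, -2) = 0, so P lies on C.
Step 2: partial derivatives
  f_x(x, y) = -4*x + y, f_y(x, y) = x + 1.
  f_x(P) = -10, f_y(P) = 3 (gradient nonzero, so P is smooth).
Step 3: tangent line at P: -10·(x − 2) + 3·(y − -2) = 0.
Expanding: -10*x + 3*y + 26 = 0.


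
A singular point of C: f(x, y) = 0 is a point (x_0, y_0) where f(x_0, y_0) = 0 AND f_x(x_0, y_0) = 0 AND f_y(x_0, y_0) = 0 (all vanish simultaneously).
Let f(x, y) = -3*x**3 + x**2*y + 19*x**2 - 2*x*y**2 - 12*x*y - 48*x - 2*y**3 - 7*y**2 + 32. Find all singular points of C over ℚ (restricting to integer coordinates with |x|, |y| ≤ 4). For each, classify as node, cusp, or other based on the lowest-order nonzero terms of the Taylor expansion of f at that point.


Singular points: {(2, -2)}; classification: node.

Compute partial derivatives:
  f_x = -9*x**2 + 2*x*y + 38*x - 2*y**2 - 12*y - 48.
  f_y = x**2 - 4*x*y - 12*x - 6*y**2 - 14*y.
Scan x_0 ∈ {−4, ..., 4}. For each x_0, f_y(x_0, y) is a polynomial in y; find its integer roots y ∈ {−4, ..., 4}, then test f_x and f at those candidates.
  x = -4: f_y(-4, y) = -6*y**2 + 2*y + 64; no integer root y with |y| ≤ 4.
  x = -3: f_y(-3, y) = -6*y**2 - 2*y + 45; no integer root y with |y| ≤ 4.
  x = -2: f_y(-2, y) = -6*y**2 - 6*y + 28; no integer root y with |y| ≤ 4.
  x = -1: f_y(-1, y) = -6*y**2 - 10*y + 13; no integer root y with |y| ≤ 4.
  x = 0: f_y(0, y) = -6*y**2 - 14*y; vanishes at y ∈ {0}. (0, 0): f_x = -48 ≠ 0.
  x = 1: f_y(1, y) = -6*y**2 - 18*y - 11; no integer root y with |y| ≤ 4.
  x = 2: f_y(2, y) = -6*y**2 - 22*y - 20; vanishes at y ∈ {-2}. (2, -2): f_x = 0, f = 0 — SINGULAR.
  x = 3: f_y(3, y) = -6*y**2 - 26*y - 27; no integer root y with |y| ≤ 4.
  x = 4: f_y(4, y) = -6*y**2 - 30*y - 32; no integer root y with |y| ≤ 4.
Only singular point on the grid: (2, -2).
Classify: substitute x = 2 + u, y = -2 + v and expand: f = -3*u**3 + u**2*v - u**2 - 2*u*v**2 - 2*v**3 + v**2.
No constant or linear terms (consistent with a singular point). Quadratic part: -u**2 + v**2. Cubic part: -3*u**3 + u**2*v - 2*u*v**2 - 2*v**3.
The quadratic part v**2 - u**2 = (v − u)(v + u) splits into two distinct linear factors, so there are two distinct tangent lines y − -2 = ±(x − 2) — this is a node (ordinary double point).
Classification: node.


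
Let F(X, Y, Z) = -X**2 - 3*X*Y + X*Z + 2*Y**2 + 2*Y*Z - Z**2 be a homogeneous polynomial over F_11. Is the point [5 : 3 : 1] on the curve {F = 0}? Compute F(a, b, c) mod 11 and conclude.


F(5,3,1) ≡ 2 (mod 11); P is NOT on the curve.

Evaluate F(5, 3, 1) term-by-term (mod 11).
  -X**2 ↦ -1·25·1·1 = -25
  -3*X*Y ↦ -3·5·3·1 = -45
  X*Z ↦ 1·5·1·1 = 5
  2*Y**2 ↦ 2·1·9·1 = 18
  2*Y*Z ↦ 2·1·3·1 = 6
  -Z**2 ↦ -1·1·1·1 = -1
Sum: F(5, 3, 1) = (-25) + (-45) + (5) + (18) + (6) + (-1) = -42.
Reducing mod 11: -42 ≡ 2 (mod 11).
Since F(a, b, c) ≡ 2 ≠ 0 (mod 11), P does NOT lie on the curve.


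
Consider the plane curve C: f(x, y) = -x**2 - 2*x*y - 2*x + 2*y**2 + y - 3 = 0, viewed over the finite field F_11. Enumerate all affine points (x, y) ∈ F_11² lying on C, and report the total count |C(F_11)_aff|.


Affine F_11-points: {(0, 1), (0, 4), (1, 2), (1, 4), (2, 0), (2, 7), (3, 9), (3, 10), (4, 2), (4, 7), (5, 5), (6, 3), (6, 8), (7, 0), (7, 1), (8, 3), (8, 10), (9, 6), (9, 8), (10, 6), (10, 9)}; count = 21.

For each of the 121 pairs (x, y) ∈ F_11², evaluate f(x, y) mod 11. Record the zeros.
  x = 0: [0↦8, 1↦0, 2↦7, 3↦7, 4↦0, 5↦8, 6↦9, 7↦3, 8↦1, 9↦3, 10↦9]  zeros at y ∈ {1, 4}
  x = 1: [0↦5, 1↦6, 2↦0, 3↦9, 4↦0, 5↦6, 6↦5, 7↦8, 8↦4, 9↦4, 10↦8]  zeros at y ∈ {2, 4}
  x = 2: [0↦0, 1↦10, 2↦2, 3↦9, 4↦9, 5↦2, 6↦10, 7↦0, 8↦5, 9↦3, 10↦5]  zeros at y ∈ {0, 7}
  x = 3: [0↦4, 1↦1, 2↦2, 3↦7, 4↦5, 5↦7, 6↦2, 7↦1, 8↦4, 9↦0, 10↦0]  zeros at y ∈ {9, 10}
  x = 4: [0↦6, 1↦1, 2↦0, 3↦3, 4↦10, 5↦10, 6↦3, 7↦0, 8↦1, 9↦6, 10↦4]  zeros at y ∈ {2, 7}
  x = 5: [0↦6, 1↦10, 2↦7, 3↦8, 4↦2, 5↦0, 6↦2, 7↦8, 8↦7, 9↦10, 10↦6]  zeros at y ∈ {5}
  x = 6: [0↦4, 1↦6, 2↦1, 3↦0, 4↦3, 5↦10, 6↦10, 7↦3, 8↦0, 9↦1, 10↦6]  zeros at y ∈ {3, 8}
  x = 7: [0↦0, 1↦0, 2↦4, 3↦1, 4↦2, 5↦7, 6↦5, 7↦7, 8↦2, 9↦1, 10↦4]  zeros at y ∈ {0, 1}
  x = 8: [0↦5, 1↦3, 2↦5, 3↦0, 4↦10, 5↦2, 6↦9, 7↦9, 8↦2, 9↦10, 10↦0]  zeros at y ∈ {3, 10}
  x = 9: [0↦8, 1↦4, 2↦4, 3↦8, 4↦5, 5↦6, 6↦0, 7↦9, 8↦0, 9↦6, 10↦5]  zeros at y ∈ {6, 8}
  x = 10: [0↦9, 1↦3, 2↦1, 3↦3, 4↦9, 5↦8, 6↦0, 7↦7, 8↦7, 9↦0, 10↦8]  zeros at y ∈ {6, 9}
Collecting zeros: affine points = {(0, 1), (0, 4), (1, 2), (1, 4), (2, 0), (2, 7), (3, 9), (3, 10), (4, 2), (4, 7), (5, 5), (6, 3), (6, 8), (7, 0), (7, 1), (8, 3), (8, 10), (9, 6), (9, 8), (10, 6), (10, 9)}.
Total count |C(F_11)_aff| = 21.


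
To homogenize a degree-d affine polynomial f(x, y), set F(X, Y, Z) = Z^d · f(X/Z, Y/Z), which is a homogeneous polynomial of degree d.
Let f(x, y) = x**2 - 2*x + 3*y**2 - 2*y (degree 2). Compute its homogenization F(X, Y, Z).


F(X, Y, Z) = X**2 - 2*X*Z + 3*Y**2 - 2*Y*Z

deg(f) = 2.
Substitute x = X/Z, y = Y/Z into f, then multiply by Z^2.
  monomial 1·x^2·y^0 ↦ 1·X^2·Y^0·Z^0.
  monomial -2·x^1·y^0 ↦ -2·X^1·Y^0·Z^1.
  monomial 3·x^0·y^2 ↦ 3·X^0·Y^2·Z^0.
  monomial -2·x^0·y^1 ↦ -2·X^0·Y^1·Z^1.
Collecting: F(X, Y, Z) = X**2 - 2*X*Z + 3*Y**2 - 2*Y*Z.


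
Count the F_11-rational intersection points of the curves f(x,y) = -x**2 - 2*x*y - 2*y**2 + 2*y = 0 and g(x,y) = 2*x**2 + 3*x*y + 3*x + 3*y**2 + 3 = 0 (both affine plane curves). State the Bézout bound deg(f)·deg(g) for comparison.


Common zeros: {(1, 7), (8, 6)}; count = 2; Bézout bound = 4.

deg(f) = 2, deg(g) = 2, so Bézout bound = 4.
Scan x ∈ F_11. For each x, list the y ∈ F_11 with f(x, y) ≡ 0 and those with g(x, y) ≡ 0 (mod 11); the common zeros in that column are the intersection.
  x = 0: f ≡ 0 at y ∈ {0, 1}; g ≡ 0 at y ∈ ∅; common: ∅.
  x = 1: f ≡ 0 at y ∈ {4, 7}; g ≡ 0 at y ∈ {3, 7}; common: {7}.
  x = 2: f ≡ 0 at y ∈ {4, 6}; g ≡ 0 at y ∈ ∅; common: ∅.
  x = 3: f ≡ 0 at y ∈ ∅; g ≡ 0 at y ∈ ∅; common: ∅.
  x = 4: f ≡ 0 at y ∈ ∅; g ≡ 0 at y ∈ {3, 4}; common: ∅.
  x = 5: f ≡ 0 at y ∈ ∅; g ≡ 0 at y ∈ {2, 4}; common: ∅.
  x = 6: f ≡ 0 at y ∈ ∅; g ≡ 0 at y ∈ {8}; common: ∅.
  x = 7: f ≡ 0 at y ∈ {7, 9}; g ≡ 0 at y ∈ {2}; common: ∅.
  x = 8: f ≡ 0 at y ∈ {6, 9}; g ≡ 0 at y ∈ {6, 8}; common: {6}.
  x = 9: f ≡ 0 at y ∈ {1, 2}; g ≡ 0 at y ∈ {6, 7}; common: ∅.
  x = 10: f ≡ 0 at y ∈ ∅; g ≡ 0 at y ∈ ∅; common: ∅.
Collecting: common zeros = {(1, 7), (8, 6)}, so the count is 2.
Comparison with the Bézout bound: 2 ≤ 4 = deg(f)·deg(g), as expected for curves with no common component (the affine F_11-count falls short of the bound because intersections may lie at infinity, over extension fields, or carry multiplicity).


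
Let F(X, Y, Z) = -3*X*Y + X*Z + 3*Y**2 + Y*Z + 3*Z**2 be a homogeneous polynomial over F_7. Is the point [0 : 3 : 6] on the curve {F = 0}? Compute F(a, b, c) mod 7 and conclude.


F(0,3,6) ≡ 6 (mod 7); P is NOT on the curve.

Evaluate F(0, 3, 6) term-by-term (mod 7).
  -3*X*Y ↦ -3·0·3·1 = 0
  X*Z ↦ 1·0·1·6 = 0
  3*Y**2 ↦ 3·1·9·1 = 27
  Y*Z ↦ 1·1·3·6 = 18
  3*Z**2 ↦ 3·1·1·36 = 108
Sum: F(0, 3, 6) = (0) + (0) + (27) + (18) + (108) = 153.
Reducing mod 7: 153 ≡ 6 (mod 7).
Since F(a, b, c) ≡ 6 ≠ 0 (mod 7), P does NOT lie on the curve.


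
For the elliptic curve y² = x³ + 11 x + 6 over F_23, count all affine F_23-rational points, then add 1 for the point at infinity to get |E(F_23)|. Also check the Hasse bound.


Affine points = {(0, 11), (0, 12), (1, 8), (1, 15), (2, 6), (2, 17), (5, 5), (5, 18), (6, 9), (6, 14), (7, 9), (7, 14), (8, 10), (8, 13), (9, 11), (9, 12), (10, 9), (10, 14), (11, 3), (11, 20), (12, 7), (12, 16), (13, 0), (14, 11), (14, 12), (15, 2), (15, 21), (16, 0), (17, 0), (19, 6), (19, 17)}; affine count = 31; |E(F_23)| = 32.

Discriminant check: Δ ∝ 4a³ + 27b² = 4·11³ + 27·6² = 4·1331 + 27·36 ≡ 17 (mod 23). Nonzero ⇒ E is nonsingular.
For each x ∈ F_23, compute rhs = x³ + 11·x + 6 mod 23, then count y ∈ F_23 with y² ≡ rhs.
  x = 0: rhs = 6, matching y values: 11, 12 (2 points).
  x = 1: rhs = 18, matching y values: 8, 15 (2 points).
  x = 2: rhs = 13, matching y values: 6, 17 (2 points).
  x = 3: rhs = 20, matching y values: none (0 points).
  x = 4: rhs = 22, matching y values: none (0 points).
  x = 5: rhs = 2, matching y values: 5, 18 (2 points).
  x = 6: rhs = 12, matching y values: 9, 14 (2 points).
  x = 7: rhs = 12, matching y values: 9, 14 (2 points).
  x = 8: rhs = 8, matching y values: 10, 13 (2 points).
  x = 9: rhs = 6, matching y values: 11, 12 (2 points).
  x = 10: rhs = 12, matching y values: 9, 14 (2 points).
  x = 11: rhs = 9, matching y values: 3, 20 (2 points).
  x = 12: rhs = 3, matching y values: 7, 16 (2 points).
  x = 13: rhs = 0, matching y values: 0 (1 points).
  x = 14: rhs = 6, matching y values: 11, 12 (2 points).
  x = 15: rhs = 4, matching y values: 2, 21 (2 points).
  x = 16: rhs = 0, matching y values: 0 (1 points).
  x = 17: rhs = 0, matching y values: 0 (1 points).
  x = 18: rhs = 10, matching y values: none (0 points).
  x = 19: rhs = 13, matching y values: 6, 17 (2 points).
  x = 20: rhs = 15, matching y values: none (0 points).
  x = 21: rhs = 22, matching y values: none (0 points).
  x = 22: rhs = 17, matching y values: none (0 points).
Total affine count: 31.
Full point count |E(F_23)| = 31 + 1 = 32.
Hasse bound: |32 − (23+1)| = |8| = 8 ≤ 2√23 ≈ 9.5917 ✓.


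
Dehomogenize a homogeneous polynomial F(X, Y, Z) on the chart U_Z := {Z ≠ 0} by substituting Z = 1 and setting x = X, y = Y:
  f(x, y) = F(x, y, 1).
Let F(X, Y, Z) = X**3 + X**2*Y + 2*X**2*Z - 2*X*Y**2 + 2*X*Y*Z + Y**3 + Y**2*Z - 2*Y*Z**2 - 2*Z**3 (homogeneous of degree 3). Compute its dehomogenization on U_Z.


f(x, y) = x**3 + x**2*y + 2*x**2 - 2*x*y**2 + 2*x*y + y**3 + y**2 - 2*y - 2

On U_Z we set Z = 1. Each monomial c·X^i·Y^j·Z^k in F becomes c·x^i·y^j·1^k = c·x^i·y^j.
Substituting Z = 1: F(X, Y, 1) = x**3 + x**2*y + 2*x**2 - 2*x*y**2 + 2*x*y + y**3 + y**2 - 2*y - 2.
Note: deg(f) ≤ deg(F) = 3; strict inequality happens when F is divisible by Z (lost terms).


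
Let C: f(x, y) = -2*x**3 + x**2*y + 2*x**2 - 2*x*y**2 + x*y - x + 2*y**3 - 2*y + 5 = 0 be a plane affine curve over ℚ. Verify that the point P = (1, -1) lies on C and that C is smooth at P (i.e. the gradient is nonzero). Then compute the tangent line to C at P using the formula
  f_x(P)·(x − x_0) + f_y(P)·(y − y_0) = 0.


Tangent line at P: -8*x + 10*y + 18 = 0.

Step 1: f(1, -1) = 0, so P lies on C.
Step 2: partial derivatives
  f_x(x, y) = -6*x**2 + 2*x*y + 4*x - 2*y**2 + y - 1, f_y(x, y) = x**2 - 4*x*y + x + 6*y**2 - 2.
  f_x(P) = -8, f_y(P) = 10 (gradient nonzero, so P is smooth).
Step 3: tangent line at P: -8·(x − 1) + 10·(y − -1) = 0.
Expanding: -8*x + 10*y + 18 = 0.


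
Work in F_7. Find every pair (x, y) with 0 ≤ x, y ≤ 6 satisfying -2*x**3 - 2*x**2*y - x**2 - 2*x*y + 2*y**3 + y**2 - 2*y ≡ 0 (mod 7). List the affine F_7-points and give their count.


Affine F_7-points: {(0, 0), (1, 3), (2, 2), (2, 6), (3, 0), (4, 4), (6, 5)}; count = 7.

For each of the 49 pairs (x, y) ∈ F_7², evaluate f(x, y) mod 7. Record the zeros.
  x = 0: [0↦0, 1↦1, 2↦2, 3↦1, 4↦3, 5↦6, 6↦1]  zeros at y ∈ {0}
  x = 1: [0↦4, 1↦1, 2↦5, 3↦0, 4↦5, 5↦4, 6↦2]  zeros at y ∈ {3}
  x = 2: [0↦1, 1↦4, 2↦0, 3↦1, 4↦5, 5↦3, 6↦0]  zeros at y ∈ {2, 6}
  x = 3: [0↦0, 1↦5, 2↦3, 3↦6, 4↦5, 5↦5, 6↦4]  zeros at y ∈ {0}
  x = 4: [0↦3, 1↦6, 2↦2, 3↦3, 4↦0, 5↦5, 6↦2]  zeros at y ∈ {4}
  x = 5: [0↦5, 1↦2, 2↦6, 3↦1, 4↦6, 5↦5, 6↦3]  zeros at y ∈ ∅
  x = 6: [0↦1, 1↦2, 2↦3, 3↦2, 4↦4, 5↦0, 6↦2]  zeros at y ∈ {5}
Collecting zeros: affine points = {(0, 0), (1, 3), (2, 2), (2, 6), (3, 0), (4, 4), (6, 5)}.
Total count |C(F_7)_aff| = 7.


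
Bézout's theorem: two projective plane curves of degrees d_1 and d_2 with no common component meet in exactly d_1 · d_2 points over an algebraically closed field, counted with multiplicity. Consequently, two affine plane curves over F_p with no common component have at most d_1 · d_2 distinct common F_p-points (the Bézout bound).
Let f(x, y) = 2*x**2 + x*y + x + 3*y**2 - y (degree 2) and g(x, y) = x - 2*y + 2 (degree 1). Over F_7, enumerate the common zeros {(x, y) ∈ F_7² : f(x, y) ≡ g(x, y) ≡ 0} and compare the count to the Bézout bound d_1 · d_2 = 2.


Common zeros: ∅; count = 0; Bézout bound = 2.

deg(f) = 2, deg(g) = 1, so Bézout bound = 2.
Scan x ∈ F_7. For each x, list the y ∈ F_7 with f(x, y) ≡ 0 and those with g(x, y) ≡ 0 (mod 7); the common zeros in that column are the intersection.
  x = 0: f ≡ 0 at y ∈ {0, 5}; g ≡ 0 at y ∈ {1}; common: ∅.
  x = 1: f ≡ 0 at y ∈ ∅; g ≡ 0 at y ∈ {5}; common: ∅.
  x = 2: f ≡ 0 at y ∈ {1}; g ≡ 0 at y ∈ {2}; common: ∅.
  x = 3: f ≡ 0 at y ∈ {0, 4}; g ≡ 0 at y ∈ {6}; common: ∅.
  x = 4: f ≡ 0 at y ∈ {1, 5}; g ≡ 0 at y ∈ {3}; common: ∅.
  x = 5: f ≡ 0 at y ∈ {4}; g ≡ 0 at y ∈ {0}; common: ∅.
  x = 6: f ≡ 0 at y ∈ ∅; g ≡ 0 at y ∈ {4}; common: ∅.
Collecting: common zeros = ∅, so the count is 0.
Comparison with the Bézout bound: 0 ≤ 2 = deg(f)·deg(g), as expected for curves with no common component (the affine F_7-count falls short of the bound because intersections may lie at infinity, over extension fields, or carry multiplicity).


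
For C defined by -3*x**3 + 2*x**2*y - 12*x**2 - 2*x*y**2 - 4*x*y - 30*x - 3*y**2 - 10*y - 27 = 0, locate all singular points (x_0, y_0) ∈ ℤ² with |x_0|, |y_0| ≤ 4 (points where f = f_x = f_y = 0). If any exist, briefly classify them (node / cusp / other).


Singular points: {(-2, -3)}; classification: cusp.

Compute partial derivatives:
  f_x = -9*x**2 + 4*x*y - 24*x - 2*y**2 - 4*y - 30.
  f_y = 2*x**2 - 4*x*y - 4*x - 6*y - 10.
Scan x_0 ∈ {−4, ..., 4}. For each x_0, f_y(x_0, y) is a polynomial in y; find its integer roots y ∈ {−4, ..., 4}, then test f_x and f at those candidates.
  x = -4: f_y(-4, y) = 10*y + 38; no integer root y with |y| ≤ 4.
  x = -3: f_y(-3, y) = 6*y + 20; no integer root y with |y| ≤ 4.
  x = -2: f_y(-2, y) = 2*y + 6; vanishes at y ∈ {-3}. (-2, -3): f_x = 0, f = 0 — SINGULAR.
  x = -1: f_y(-1, y) = -2*y - 4; vanishes at y ∈ {-2}. (-1, -2): f_x = -7 ≠ 0.
  x = 0: f_y(0, y) = -6*y - 10; no integer root y with |y| ≤ 4.
  x = 1: f_y(1, y) = -10*y - 12; no integer root y with |y| ≤ 4.
  x = 2: f_y(2, y) = -14*y - 10; no integer root y with |y| ≤ 4.
  x = 3: f_y(3, y) = -18*y - 4; no integer root y with |y| ≤ 4.
  x = 4: f_y(4, y) = 6 - 22*y; no integer root y with |y| ≤ 4.
Only singular point on the grid: (-2, -3).
Classify: substitute x = -2 + u, y = -3 + v and expand: f = -3*u**3 + 2*u**2*v - 2*u*v**2 + v**2.
No constant or linear terms (consistent with a singular point). Quadratic part: v**2. Cubic part: -3*u**3 + 2*u**2*v - 2*u*v**2.
The quadratic part v**2 is a perfect square, so there is a single (double) tangent line v = 0, i.e. y = -3. Restricting the cubic part to that line (v = 0) leaves -3*u**3 ≠ 0, so f is not divisible by v and the branch is v² ≈ 3*u**3 to lowest order — this is a cusp.
Classification: cusp.


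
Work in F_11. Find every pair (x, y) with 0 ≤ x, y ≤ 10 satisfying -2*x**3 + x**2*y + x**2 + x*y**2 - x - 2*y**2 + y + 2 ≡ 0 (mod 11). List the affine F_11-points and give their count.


Affine F_11-points: {(1, 0), (1, 2), (2, 9), (3, 2), (3, 10), (6, 3), (6, 7)}; count = 7.

For each of the 121 pairs (x, y) ∈ F_11², evaluate f(x, y) mod 11. Record the zeros.
  x = 0: [0↦2, 1↦1, 2↦7, 3↦9, 4↦7, 5↦1, 6↦2, 7↦10, 8↦3, 9↦3, 10↦10]  zeros at y ∈ ∅
  x = 1: [0↦0, 1↦1, 2↦0, 3↦8, 4↦3, 5↦7, 6↦9, 7↦9, 8↦7, 9↦3, 10↦8]  zeros at y ∈ {0, 2}
  x = 2: [0↦10, 1↦4, 2↦9, 3↦3, 4↦8, 5↦2, 6↦7, 7↦1, 8↦6, 9↦0, 10↦5]  zeros at y ∈ {9}
  x = 3: [0↦9, 1↦9, 2↦0, 3↦4, 4↦10, 5↦7, 6↦6, 7↦7, 8↦10, 9↦4, 10↦0]  zeros at y ∈ {2, 10}
  x = 4: [0↦7, 1↦4, 2↦5, 3↦10, 4↦8, 5↦10, 6↦5, 7↦4, 8↦7, 9↦3, 10↦3]  zeros at y ∈ ∅
  x = 5: [0↦3, 1↦10, 2↦1, 3↦9, 4↦1, 5↦10, 6↦3, 7↦2, 8↦7, 9↦7, 10↦2]  zeros at y ∈ ∅
  x = 6: [0↦7, 1↦4, 2↦9, 3↦0, 4↦10, 5↦6, 6↦10, 7↦0, 8↦9, 9↦4, 10↦7]  zeros at y ∈ {3, 7}
  x = 7: [0↦7, 1↦7, 2↦6, 3↦4, 4↦1, 5↦8, 6↦3, 7↦8, 8↦1, 9↦4, 10↦6]  zeros at y ∈ ∅
  x = 8: [0↦2, 1↦7, 2↦2, 3↦9, 4↦6, 5↦4, 6↦3, 7↦3, 8↦4, 9↦6, 10↦9]  zeros at y ∈ ∅
  x = 9: [0↦2, 1↦3, 2↦7, 3↦3, 4↦2, 5↦4, 6↦9, 7↦6, 8↦6, 9↦9, 10↦4]  zeros at y ∈ ∅
  x = 10: [0↦6, 1↦5, 2↦9, 3↦7, 4↦10, 5↦7, 6↦9, 7↦5, 8↦6, 9↦1, 10↦1]  zeros at y ∈ ∅
Collecting zeros: affine points = {(1, 0), (1, 2), (2, 9), (3, 2), (3, 10), (6, 3), (6, 7)}.
Total count |C(F_11)_aff| = 7.


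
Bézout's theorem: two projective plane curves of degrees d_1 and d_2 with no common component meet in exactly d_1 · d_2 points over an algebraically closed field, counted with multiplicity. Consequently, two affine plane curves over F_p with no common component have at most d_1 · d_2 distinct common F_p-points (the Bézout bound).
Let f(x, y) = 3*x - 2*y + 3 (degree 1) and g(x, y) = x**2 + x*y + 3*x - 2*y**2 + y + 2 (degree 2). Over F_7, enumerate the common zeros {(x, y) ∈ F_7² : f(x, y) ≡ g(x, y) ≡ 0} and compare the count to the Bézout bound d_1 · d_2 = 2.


Common zeros: {(3, 6), (6, 0)}; count = 2; Bézout bound = 2.

deg(f) = 1, deg(g) = 2, so Bézout bound = 2.
Scan x ∈ F_7. For each x, list the y ∈ F_7 with f(x, y) ≡ 0 and those with g(x, y) ≡ 0 (mod 7); the common zeros in that column are the intersection.
  x = 0: f ≡ 0 at y ∈ {5}; g ≡ 0 at y ∈ ∅; common: ∅.
  x = 1: f ≡ 0 at y ∈ {3}; g ≡ 0 at y ∈ ∅; common: ∅.
  x = 2: f ≡ 0 at y ∈ {1}; g ≡ 0 at y ∈ {6}; common: ∅.
  x = 3: f ≡ 0 at y ∈ {6}; g ≡ 0 at y ∈ {3, 6}; common: {6}.
  x = 4: f ≡ 0 at y ∈ {4}; g ≡ 0 at y ∈ ∅; common: ∅.
  x = 5: f ≡ 0 at y ∈ {2}; g ≡ 0 at y ∈ {0, 3}; common: ∅.
  x = 6: f ≡ 0 at y ∈ {0}; g ≡ 0 at y ∈ {0}; common: {0}.
Collecting: common zeros = {(3, 6), (6, 0)}, so the count is 2.
Comparison with the Bézout bound: 2 ≤ 2 = deg(f)·deg(g), as expected for curves with no common component (the bound is attained).


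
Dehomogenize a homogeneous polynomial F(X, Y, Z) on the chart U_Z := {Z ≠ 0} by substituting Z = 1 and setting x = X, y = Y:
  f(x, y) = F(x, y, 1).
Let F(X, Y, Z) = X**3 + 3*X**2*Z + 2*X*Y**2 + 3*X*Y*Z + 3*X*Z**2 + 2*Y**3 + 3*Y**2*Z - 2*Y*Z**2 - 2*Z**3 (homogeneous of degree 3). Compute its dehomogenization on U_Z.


f(x, y) = x**3 + 3*x**2 + 2*x*y**2 + 3*x*y + 3*x + 2*y**3 + 3*y**2 - 2*y - 2

On U_Z we set Z = 1. Each monomial c·X^i·Y^j·Z^k in F becomes c·x^i·y^j·1^k = c·x^i·y^j.
Substituting Z = 1: F(X, Y, 1) = x**3 + 3*x**2 + 2*x*y**2 + 3*x*y + 3*x + 2*y**3 + 3*y**2 - 2*y - 2.
Note: deg(f) ≤ deg(F) = 3; strict inequality happens when F is divisible by Z (lost terms).


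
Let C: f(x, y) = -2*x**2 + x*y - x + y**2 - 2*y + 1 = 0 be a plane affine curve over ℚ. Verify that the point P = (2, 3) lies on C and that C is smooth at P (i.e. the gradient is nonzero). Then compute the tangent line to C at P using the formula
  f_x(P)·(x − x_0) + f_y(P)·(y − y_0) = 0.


Tangent line at P: -6*x + 6*y - 6 = 0.

Step 1: f(2, 3) = 0, so P lies on C.
Step 2: partial derivatives
  f_x(x, y) = -4*x + y - 1, f_y(x, y) = x + 2*y - 2.
  f_x(P) = -6, f_y(P) = 6 (gradient nonzero, so P is smooth).
Step 3: tangent line at P: -6·(x − 2) + 6·(y − 3) = 0.
Expanding: -6*x + 6*y - 6 = 0.


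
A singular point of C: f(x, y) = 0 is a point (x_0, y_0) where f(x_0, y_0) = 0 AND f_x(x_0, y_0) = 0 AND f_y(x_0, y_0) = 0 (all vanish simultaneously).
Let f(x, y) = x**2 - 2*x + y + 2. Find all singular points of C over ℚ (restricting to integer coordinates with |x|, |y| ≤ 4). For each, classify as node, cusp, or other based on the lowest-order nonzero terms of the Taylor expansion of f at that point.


No singular points in the scanned grid; C is smooth there.

Compute partial derivatives:
  f_x = 2*x - 2.
  f_y = 1.
f_y = 1 is a nonzero constant, so f_y never vanishes: no point (x, y) can satisfy f = f_x = f_y = 0. In particular no (x, y) ∈ {−4, ..., 4}² is singular; the curve is smooth.


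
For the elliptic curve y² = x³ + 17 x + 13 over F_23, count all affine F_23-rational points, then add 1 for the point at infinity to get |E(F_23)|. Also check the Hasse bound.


Affine points = {(0, 6), (0, 17), (1, 10), (1, 13), (2, 3), (2, 20), (5, 4), (5, 19), (6, 3), (6, 20), (11, 6), (11, 17), (12, 6), (12, 17), (13, 4), (13, 19), (15, 3), (15, 20), (20, 2), (20, 21), (22, 8), (22, 15)}; affine count = 22; |E(F_23)| = 23.

Discriminant check: Δ ∝ 4a³ + 27b² = 4·17³ + 27·13² = 4·4913 + 27·169 ≡ 19 (mod 23). Nonzero ⇒ E is nonsingular.
For each x ∈ F_23, compute rhs = x³ + 17·x + 13 mod 23, then count y ∈ F_23 with y² ≡ rhs.
  x = 0: rhs = 13, matching y values: 6, 17 (2 points).
  x = 1: rhs = 8, matching y values: 10, 13 (2 points).
  x = 2: rhs = 9, matching y values: 3, 20 (2 points).
  x = 3: rhs = 22, matching y values: none (0 points).
  x = 4: rhs = 7, matching y values: none (0 points).
  x = 5: rhs = 16, matching y values: 4, 19 (2 points).
  x = 6: rhs = 9, matching y values: 3, 20 (2 points).
  x = 7: rhs = 15, matching y values: none (0 points).
  x = 8: rhs = 17, matching y values: none (0 points).
  x = 9: rhs = 21, matching y values: none (0 points).
  x = 10: rhs = 10, matching y values: none (0 points).
  x = 11: rhs = 13, matching y values: 6, 17 (2 points).
  x = 12: rhs = 13, matching y values: 6, 17 (2 points).
  x = 13: rhs = 16, matching y values: 4, 19 (2 points).
  x = 14: rhs = 5, matching y values: none (0 points).
  x = 15: rhs = 9, matching y values: 3, 20 (2 points).
  x = 16: rhs = 11, matching y values: none (0 points).
  x = 17: rhs = 17, matching y values: none (0 points).
  x = 18: rhs = 10, matching y values: none (0 points).
  x = 19: rhs = 19, matching y values: none (0 points).
  x = 20: rhs = 4, matching y values: 2, 21 (2 points).
  x = 21: rhs = 17, matching y values: none (0 points).
  x = 22: rhs = 18, matching y values: 8, 15 (2 points).
Total affine count: 22.
Full point count |E(F_23)| = 22 + 1 = 23.
Hasse bound: |23 − (23+1)| = |-1| = 1 ≤ 2√23 ≈ 9.5917 ✓.


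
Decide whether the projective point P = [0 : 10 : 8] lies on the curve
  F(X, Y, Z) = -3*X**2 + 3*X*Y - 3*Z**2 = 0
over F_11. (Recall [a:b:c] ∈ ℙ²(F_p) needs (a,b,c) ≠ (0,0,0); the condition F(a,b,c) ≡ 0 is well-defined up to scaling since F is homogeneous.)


F(0,10,8) ≡ 6 (mod 11); P is NOT on the curve.

Evaluate F(0, 10, 8) term-by-term (mod 11).
  -3*X**2 ↦ -3·0·1·1 = 0
  3*X*Y ↦ 3·0·10·1 = 0
  -3*Z**2 ↦ -3·1·1·64 = -192
Sum: F(0, 10, 8) = (0) + (0) + (-192) = -192.
Reducing mod 11: -192 ≡ 6 (mod 11).
Since F(a, b, c) ≡ 6 ≠ 0 (mod 11), P does NOT lie on the curve.


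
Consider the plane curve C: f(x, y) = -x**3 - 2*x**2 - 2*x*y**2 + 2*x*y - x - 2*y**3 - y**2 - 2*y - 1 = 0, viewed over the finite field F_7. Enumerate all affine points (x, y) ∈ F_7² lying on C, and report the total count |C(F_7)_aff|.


Affine F_7-points: {(0, 3), (2, 3), (3, 0), (3, 3), (3, 4), (4, 5), (6, 2)}; count = 7.

For each of the 49 pairs (x, y) ∈ F_7², evaluate f(x, y) mod 7. Record the zeros.
  x = 0: [0↦6, 1↦1, 2↦3, 3↦0, 4↦1, 5↦1, 6↦2]  zeros at y ∈ {3}
  x = 1: [0↦2, 1↦4, 2↦2, 3↦5, 4↦1, 5↦6, 6↦1]  zeros at y ∈ ∅
  x = 2: [0↦2, 1↦4, 2↦5, 3↦0, 4↦5, 5↦1, 6↦4]  zeros at y ∈ {3}
  x = 3: [0↦0, 1↦2, 2↦6, 3↦0, 4↦0, 5↦1, 6↦5]  zeros at y ∈ {0, 3, 4}
  x = 4: [0↦4, 1↦6, 2↦6, 3↦6, 4↦1, 5↦0, 6↦5]  zeros at y ∈ {5}
  x = 5: [0↦1, 1↦3, 2↦6, 3↦5, 4↦2, 5↦6, 6↦5]  zeros at y ∈ ∅
  x = 6: [0↦6, 1↦1, 2↦0, 3↦5, 4↦4, 5↦6, 6↦6]  zeros at y ∈ {2}
Collecting zeros: affine points = {(0, 3), (2, 3), (3, 0), (3, 3), (3, 4), (4, 5), (6, 2)}.
Total count |C(F_7)_aff| = 7.


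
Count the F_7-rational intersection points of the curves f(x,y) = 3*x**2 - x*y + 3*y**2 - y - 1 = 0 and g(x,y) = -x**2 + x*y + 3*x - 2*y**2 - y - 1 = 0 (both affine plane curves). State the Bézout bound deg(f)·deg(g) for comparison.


Common zeros: {(4, 2)}; count = 1; Bézout bound = 4.

deg(f) = 2, deg(g) = 2, so Bézout bound = 4.
Scan x ∈ F_7. For each x, list the y ∈ F_7 with f(x, y) ≡ 0 and those with g(x, y) ≡ 0 (mod 7); the common zeros in that column are the intersection.
  x = 0: f ≡ 0 at y ∈ ∅; g ≡ 0 at y ∈ {5}; common: ∅.
  x = 1: f ≡ 0 at y ∈ {4, 6}; g ≡ 0 at y ∈ {2, 5}; common: ∅.
  x = 2: f ≡ 0 at y ∈ ∅; g ≡ 0 at y ∈ {1, 3}; common: ∅.
  x = 3: f ≡ 0 at y ∈ ∅; g ≡ 0 at y ∈ ∅; common: ∅.
  x = 4: f ≡ 0 at y ∈ {2}; g ≡ 0 at y ∈ {2, 3}; common: {2}.
  x = 5: f ≡ 0 at y ∈ {4, 5}; g ≡ 0 at y ∈ ∅; common: ∅.
  x = 6: f ≡ 0 at y ∈ {2, 5}; g ≡ 0 at y ∈ ∅; common: ∅.
Collecting: common zeros = {(4, 2)}, so the count is 1.
Comparison with the Bézout bound: 1 ≤ 4 = deg(f)·deg(g), as expected for curves with no common component (the affine F_7-count falls short of the bound because intersections may lie at infinity, over extension fields, or carry multiplicity).


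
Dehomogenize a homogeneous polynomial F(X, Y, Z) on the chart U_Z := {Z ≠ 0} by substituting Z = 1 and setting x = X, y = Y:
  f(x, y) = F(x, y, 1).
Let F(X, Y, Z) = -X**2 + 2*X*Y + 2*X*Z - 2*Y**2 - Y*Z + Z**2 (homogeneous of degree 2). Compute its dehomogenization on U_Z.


f(x, y) = -x**2 + 2*x*y + 2*x - 2*y**2 - y + 1

On U_Z we set Z = 1. Each monomial c·X^i·Y^j·Z^k in F becomes c·x^i·y^j·1^k = c·x^i·y^j.
Substituting Z = 1: F(X, Y, 1) = -x**2 + 2*x*y + 2*x - 2*y**2 - y + 1.
Note: deg(f) ≤ deg(F) = 2; strict inequality happens when F is divisible by Z (lost terms).


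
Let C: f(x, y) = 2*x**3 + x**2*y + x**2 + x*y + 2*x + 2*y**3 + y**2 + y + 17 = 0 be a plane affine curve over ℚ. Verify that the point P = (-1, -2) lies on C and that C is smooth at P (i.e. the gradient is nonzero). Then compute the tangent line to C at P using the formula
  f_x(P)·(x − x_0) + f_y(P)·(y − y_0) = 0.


Tangent line at P: 8*x + 21*y + 50 = 0.

Step 1: f(-1, -2) = 0, so P lies on C.
Step 2: partial derivatives
  f_x(x, y) = 6*x**2 + 2*x*y + 2*x + y + 2, f_y(x, y) = x**2 + x + 6*y**2 + 2*y + 1.
  f_x(P) = 8, f_y(P) = 21 (gradient nonzero, so P is smooth).
Step 3: tangent line at P: 8·(x − -1) + 21·(y − -2) = 0.
Expanding: 8*x + 21*y + 50 = 0.


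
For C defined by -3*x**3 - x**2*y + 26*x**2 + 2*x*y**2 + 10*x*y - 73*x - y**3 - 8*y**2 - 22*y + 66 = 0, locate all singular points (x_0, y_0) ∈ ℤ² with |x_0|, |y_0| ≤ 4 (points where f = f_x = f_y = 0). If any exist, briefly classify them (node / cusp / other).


Singular points: {(3, -1)}; classification: cusp.

Compute partial derivatives:
  f_x = -9*x**2 - 2*x*y + 52*x + 2*y**2 + 10*y - 73.
  f_y = -x**2 + 4*x*y + 10*x - 3*y**2 - 16*y - 22.
Scan x_0 ∈ {−4, ..., 4}. For each x_0, f_y(x_0, y) is a polynomial in y; find its integer roots y ∈ {−4, ..., 4}, then test f_x and f at those candidates.
  x = -4: f_y(-4, y) = -3*y**2 - 32*y - 78; no integer root y with |y| ≤ 4.
  x = -3: f_y(-3, y) = -3*y**2 - 28*y - 61; no integer root y with |y| ≤ 4.
  x = -2: f_y(-2, y) = -3*y**2 - 24*y - 46; no integer root y with |y| ≤ 4.
  x = -1: f_y(-1, y) = -3*y**2 - 20*y - 33; vanishes at y ∈ {-3}. (-1, -3): f_x = -152 ≠ 0.
  x = 0: f_y(0, y) = -3*y**2 - 16*y - 22; no integer root y with |y| ≤ 4.
  x = 1: f_y(1, y) = -3*y**2 - 12*y - 13; no integer root y with |y| ≤ 4.
  x = 2: f_y(2, y) = -3*y**2 - 8*y - 6; no integer root y with |y| ≤ 4.
  x = 3: f_y(3, y) = -3*y**2 - 4*y - 1; vanishes at y ∈ {-1}. (3, -1): f_x = 0, f = 0 — SINGULAR.
  x = 4: f_y(4, y) = 2 - 3*y**2; no integer root y with |y| ≤ 4.
Only singular point on the grid: (3, -1).
Classify: substitute x = 3 + u, y = -1 + v and expand: f = -3*u**3 - u**2*v + 2*u*v**2 - v**3 + v**2.
No constant or linear terms (consistent with a singular point). Quadratic part: v**2. Cubic part: -3*u**3 - u**2*v + 2*u*v**2 - v**3.
The quadratic part v**2 is a perfect square, so there is a single (double) tangent line v = 0, i.e. y = -1. Restricting the cubic part to that line (v = 0) leaves -3*u**3 ≠ 0, so f is not divisible by v and the branch is v² ≈ 3*u**3 to lowest order — this is a cusp.
Classification: cusp.


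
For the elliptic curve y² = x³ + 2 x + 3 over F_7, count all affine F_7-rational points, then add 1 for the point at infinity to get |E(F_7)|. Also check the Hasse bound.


Affine points = {(2, 1), (2, 6), (3, 1), (3, 6), (6, 0)}; affine count = 5; |E(F_7)| = 6.

Discriminant check: Δ ∝ 4a³ + 27b² = 4·2³ + 27·3² = 4·8 + 27·9 ≡ 2 (mod 7). Nonzero ⇒ E is nonsingular.
For each x ∈ F_7, compute rhs = x³ + 2·x + 3 mod 7, then count y ∈ F_7 with y² ≡ rhs.
  x = 0: rhs = 3, matching y values: none (0 points).
  x = 1: rhs = 6, matching y values: none (0 points).
  x = 2: rhs = 1, matching y values: 1, 6 (2 points).
  x = 3: rhs = 1, matching y values: 1, 6 (2 points).
  x = 4: rhs = 5, matching y values: none (0 points).
  x = 5: rhs = 5, matching y values: none (0 points).
  x = 6: rhs = 0, matching y values: 0 (1 points).
Total affine count: 5.
Full point count |E(F_7)| = 5 + 1 = 6.
Hasse bound: |6 − (7+1)| = |-2| = 2 ≤ 2√7 ≈ 5.2915 ✓.


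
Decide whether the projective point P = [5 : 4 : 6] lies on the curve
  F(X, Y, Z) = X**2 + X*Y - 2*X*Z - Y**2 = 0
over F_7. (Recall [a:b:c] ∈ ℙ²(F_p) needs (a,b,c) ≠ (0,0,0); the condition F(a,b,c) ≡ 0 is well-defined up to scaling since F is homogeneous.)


F(5,4,6) ≡ 4 (mod 7); P is NOT on the curve.

Evaluate F(5, 4, 6) term-by-term (mod 7).
  X**2 ↦ 1·25·1·1 = 25
  X*Y ↦ 1·5·4·1 = 20
  -2*X*Z ↦ -2·5·1·6 = -60
  -Y**2 ↦ -1·1·16·1 = -16
Sum: F(5, 4, 6) = (25) + (20) + (-60) + (-16) = -31.
Reducing mod 7: -31 ≡ 4 (mod 7).
Since F(a, b, c) ≡ 4 ≠ 0 (mod 7), P does NOT lie on the curve.


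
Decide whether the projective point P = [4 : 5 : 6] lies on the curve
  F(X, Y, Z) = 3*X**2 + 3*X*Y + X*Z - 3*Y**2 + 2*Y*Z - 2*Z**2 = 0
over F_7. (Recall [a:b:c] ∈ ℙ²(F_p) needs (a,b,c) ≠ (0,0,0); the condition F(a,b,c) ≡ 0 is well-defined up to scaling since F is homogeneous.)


F(4,5,6) ≡ 3 (mod 7); P is NOT on the curve.

Evaluate F(4, 5, 6) term-by-term (mod 7).
  3*X**2 ↦ 3·16·1·1 = 48
  3*X*Y ↦ 3·4·5·1 = 60
  X*Z ↦ 1·4·1·6 = 24
  -3*Y**2 ↦ -3·1·25·1 = -75
  2*Y*Z ↦ 2·1·5·6 = 60
  -2*Z**2 ↦ -2·1·1·36 = -72
Sum: F(4, 5, 6) = (48) + (60) + (24) + (-75) + (60) + (-72) = 45.
Reducing mod 7: 45 ≡ 3 (mod 7).
Since F(a, b, c) ≡ 3 ≠ 0 (mod 7), P does NOT lie on the curve.


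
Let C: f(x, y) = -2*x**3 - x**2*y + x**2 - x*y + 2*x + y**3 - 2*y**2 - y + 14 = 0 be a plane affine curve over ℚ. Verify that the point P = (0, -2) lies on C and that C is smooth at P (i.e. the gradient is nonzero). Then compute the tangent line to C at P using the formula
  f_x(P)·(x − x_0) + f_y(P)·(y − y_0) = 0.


Tangent line at P: 4*x + 19*y + 38 = 0.

Step 1: f(0, -2) = 0, so P lies on C.
Step 2: partial derivatives
  f_x(x, y) = -6*x**2 - 2*x*y + 2*x - y + 2, f_y(x, y) = -x**2 - x + 3*y**2 - 4*y - 1.
  f_x(P) = 4, f_y(P) = 19 (gradient nonzero, so P is smooth).
Step 3: tangent line at P: 4·(x − 0) + 19·(y − -2) = 0.
Expanding: 4*x + 19*y + 38 = 0.


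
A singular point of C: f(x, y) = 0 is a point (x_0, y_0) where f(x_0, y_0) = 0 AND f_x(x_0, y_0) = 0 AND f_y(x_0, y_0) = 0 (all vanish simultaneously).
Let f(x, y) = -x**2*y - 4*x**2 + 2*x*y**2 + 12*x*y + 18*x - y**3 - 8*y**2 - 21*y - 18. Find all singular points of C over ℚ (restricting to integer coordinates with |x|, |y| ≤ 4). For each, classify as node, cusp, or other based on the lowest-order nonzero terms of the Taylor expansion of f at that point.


Singular points: {(0, -3)}; classification: node.

Compute partial derivatives:
  f_x = -2*x*y - 8*x + 2*y**2 + 12*y + 18.
  f_y = -x**2 + 4*x*y + 12*x - 3*y**2 - 16*y - 21.
Scan x_0 ∈ {−4, ..., 4}. For each x_0, f_y(x_0, y) is a polynomial in y; find its integer roots y ∈ {−4, ..., 4}, then test f_x and f at those candidates.
  x = -4: f_y(-4, y) = -3*y**2 - 32*y - 85; no integer root y with |y| ≤ 4.
  x = -3: f_y(-3, y) = -3*y**2 - 28*y - 66; no integer root y with |y| ≤ 4.
  x = -2: f_y(-2, y) = -3*y**2 - 24*y - 49; no integer root y with |y| ≤ 4.
  x = -1: f_y(-1, y) = -3*y**2 - 20*y - 34; no integer root y with |y| ≤ 4.
  x = 0: f_y(0, y) = -3*y**2 - 16*y - 21; vanishes at y ∈ {-3}. (0, -3): f_x = 0, f = 0 — SINGULAR.
  x = 1: f_y(1, y) = -3*y**2 - 12*y - 10; no integer root y with |y| ≤ 4.
  x = 2: f_y(2, y) = -3*y**2 - 8*y - 1; no integer root y with |y| ≤ 4.
  x = 3: f_y(3, y) = -3*y**2 - 4*y + 6; no integer root y with |y| ≤ 4.
  x = 4: f_y(4, y) = 11 - 3*y**2; no integer root y with |y| ≤ 4.
Only singular point on the grid: (0, -3).
Classify: substitute x = 0 + u, y = -3 + v and expand: f = -u**2*v - u**2 + 2*u*v**2 - v**3 + v**2.
No constant or linear terms (consistent with a singular point). Quadratic part: -u**2 + v**2. Cubic part: -u**2*v + 2*u*v**2 - v**3.
The quadratic part v**2 - u**2 = (v − u)(v + u) splits into two distinct linear factors, so there are two distinct tangent lines y − -3 = ±(x − 0) — this is a node (ordinary double point).
Classification: node.


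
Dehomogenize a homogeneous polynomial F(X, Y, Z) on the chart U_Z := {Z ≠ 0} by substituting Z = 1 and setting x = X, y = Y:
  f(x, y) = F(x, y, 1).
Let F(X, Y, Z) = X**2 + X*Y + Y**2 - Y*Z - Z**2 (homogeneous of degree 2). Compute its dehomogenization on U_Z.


f(x, y) = x**2 + x*y + y**2 - y - 1

On U_Z we set Z = 1. Each monomial c·X^i·Y^j·Z^k in F becomes c·x^i·y^j·1^k = c·x^i·y^j.
Substituting Z = 1: F(X, Y, 1) = x**2 + x*y + y**2 - y - 1.
Note: deg(f) ≤ deg(F) = 2; strict inequality happens when F is divisible by Z (lost terms).


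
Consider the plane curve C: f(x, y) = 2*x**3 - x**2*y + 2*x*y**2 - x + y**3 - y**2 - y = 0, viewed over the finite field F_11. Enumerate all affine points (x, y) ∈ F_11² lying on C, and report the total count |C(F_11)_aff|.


Affine F_11-points: {(0, 0), (0, 4), (0, 8), (1, 8), (2, 6), (3, 8), (5, 3), (5, 7), (6, 10), (7, 7), (8, 7)}; count = 11.

For each of the 121 pairs (x, y) ∈ F_11², evaluate f(x, y) mod 11. Record the zeros.
  x = 0: [0↦0, 1↦10, 2↦2, 3↦4, 4↦0, 5↦7, 6↦9, 7↦1, 8↦0, 9↦1, 10↦10]  zeros at y ∈ {0, 4, 8}
  x = 1: [0↦1, 1↦1, 2↦9, 3↦9, 4↦7, 5↦9, 6↦10, 7↦5, 8↦0, 9↦1, 10↦3]  zeros at y ∈ {8}
  x = 2: [0↦3, 1↦2, 2↦2, 3↦9, 4↦7, 5↦2, 6↦0, 7↦7, 8↦7, 9↦6, 10↦10]  zeros at y ∈ {6}
  x = 3: [0↦7, 1↦3, 2↦4, 3↦5, 4↦1, 5↦9, 6↦2, 7↦8, 8↦0, 9↦6, 10↦10]  zeros at y ∈ {8}
  x = 4: [0↦3, 1↦5, 2↦5, 3↦9, 4↦1, 5↦9, 6↦6, 7↦9, 8↦2, 9↦2, 10↦4]  zeros at y ∈ ∅
  x = 5: [0↦3, 1↦9, 2↦6, 3↦0, 4↦8, 5↦3, 6↦2, 7↦0, 8↦3, 9↦6, 10↦4]  zeros at y ∈ {3, 7}
  x = 6: [0↦8, 1↦5, 2↦8, 3↦1, 4↦1, 5↦3, 6↦2, 7↦4, 8↦4, 9↦8, 10↦0]  zeros at y ∈ {10}
  x = 7: [0↦8, 1↦5, 2↦1, 3↦2, 4↦3, 5↦10, 6↦7, 7↦0, 8↦6, 9↦9, 10↦4]  zeros at y ∈ {7}
  x = 8: [0↦4, 1↦10, 2↦8, 3↦4, 4↦4, 5↦3, 6↦7, 7↦0, 8↦10, 9↦10, 10↦6]  zeros at y ∈ {7}
  x = 9: [0↦8, 1↦10, 2↦8, 3↦8, 4↦5, 5↦5, 6↦3, 7↦5, 8↦6, 9↦1, 10↦7]  zeros at y ∈ ∅
  x = 10: [0↦10, 1↦6, 2↦2, 3↦4, 4↦7, 5↦6, 6↦7, 7↦5, 8↦6, 9↦5, 10↦8]  zeros at y ∈ ∅
Collecting zeros: affine points = {(0, 0), (0, 4), (0, 8), (1, 8), (2, 6), (3, 8), (5, 3), (5, 7), (6, 10), (7, 7), (8, 7)}.
Total count |C(F_11)_aff| = 11.


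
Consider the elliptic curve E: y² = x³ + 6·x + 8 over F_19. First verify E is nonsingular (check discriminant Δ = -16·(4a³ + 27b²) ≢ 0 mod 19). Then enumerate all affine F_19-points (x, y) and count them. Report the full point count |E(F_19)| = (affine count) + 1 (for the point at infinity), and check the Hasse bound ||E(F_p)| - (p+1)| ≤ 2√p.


Affine points = {(2, 3), (2, 16), (4, 1), (4, 18), (5, 7), (5, 12), (8, 6), (8, 13), (10, 2), (10, 17), (14, 9), (14, 10), (16, 1), (16, 18), (17, 8), (17, 11), (18, 1), (18, 18)}; affine count = 18; |E(F_19)| = 19.

Discriminant check: Δ ∝ 4a³ + 27b² = 4·6³ + 27·8² = 4·216 + 27·64 ≡ 8 (mod 19). Nonzero ⇒ E is nonsingular.
For each x ∈ F_19, compute rhs = x³ + 6·x + 8 mod 19, then count y ∈ F_19 with y² ≡ rhs.
  x = 0: rhs = 8, matching y values: none (0 points).
  x = 1: rhs = 15, matching y values: none (0 points).
  x = 2: rhs = 9, matching y values: 3, 16 (2 points).
  x = 3: rhs = 15, matching y values: none (0 points).
  x = 4: rhs = 1, matching y values: 1, 18 (2 points).
  x = 5: rhs = 11, matching y values: 7, 12 (2 points).
  x = 6: rhs = 13, matching y values: none (0 points).
  x = 7: rhs = 13, matching y values: none (0 points).
  x = 8: rhs = 17, matching y values: 6, 13 (2 points).
  x = 9: rhs = 12, matching y values: none (0 points).
  x = 10: rhs = 4, matching y values: 2, 17 (2 points).
  x = 11: rhs = 18, matching y values: none (0 points).
  x = 12: rhs = 3, matching y values: none (0 points).
  x = 13: rhs = 3, matching y values: none (0 points).
  x = 14: rhs = 5, matching y values: 9, 10 (2 points).
  x = 15: rhs = 15, matching y values: none (0 points).
  x = 16: rhs = 1, matching y values: 1, 18 (2 points).
  x = 17: rhs = 7, matching y values: 8, 11 (2 points).
  x = 18: rhs = 1, matching y values: 1, 18 (2 points).
Total affine count: 18.
Full point count |E(F_19)| = 18 + 1 = 19.
Hasse bound: |19 − (19+1)| = |-1| = 1 ≤ 2√19 ≈ 8.7178 ✓.
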